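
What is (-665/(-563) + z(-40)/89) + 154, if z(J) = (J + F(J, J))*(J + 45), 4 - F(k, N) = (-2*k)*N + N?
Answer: 188707/563 ≈ 335.18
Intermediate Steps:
F(k, N) = 4 - N + 2*N*k (F(k, N) = 4 - ((-2*k)*N + N) = 4 - (-2*N*k + N) = 4 - (N - 2*N*k) = 4 + (-N + 2*N*k) = 4 - N + 2*N*k)
z(J) = (4 + 2*J²)*(45 + J) (z(J) = (J + (4 - J + 2*J*J))*(J + 45) = (J + (4 - J + 2*J²))*(45 + J) = (4 + 2*J²)*(45 + J))
(-665/(-563) + z(-40)/89) + 154 = (-665/(-563) + (180 + 2*(-40)³ + 4*(-40) + 90*(-40)²)/89) + 154 = (-665*(-1/563) + (180 + 2*(-64000) - 160 + 90*1600)*(1/89)) + 154 = (665/563 + (180 - 128000 - 160 + 144000)*(1/89)) + 154 = (665/563 + 16020*(1/89)) + 154 = (665/563 + 180) + 154 = 102005/563 + 154 = 188707/563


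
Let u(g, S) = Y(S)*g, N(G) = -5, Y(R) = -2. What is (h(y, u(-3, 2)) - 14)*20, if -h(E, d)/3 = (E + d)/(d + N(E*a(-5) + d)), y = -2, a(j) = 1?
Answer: -520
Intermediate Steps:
u(g, S) = -2*g
h(E, d) = -3*(E + d)/(-5 + d) (h(E, d) = -3*(E + d)/(d - 5) = -3*(E + d)/(-5 + d))
(h(y, u(-3, 2)) - 14)*20 = (3*(-1*(-2) - (-2)*(-3))/(-5 - 2*(-3)) - 14)*20 = (3*(2 - 1*6)/(-5 + 6) - 14)*20 = (3*(2 - 6)/1 - 14)*20 = (3*1*(-4) - 14)*20 = (-12 - 14)*20 = -26*20 = -520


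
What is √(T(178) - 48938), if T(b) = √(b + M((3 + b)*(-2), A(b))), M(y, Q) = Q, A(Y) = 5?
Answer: √(-48938 + √183) ≈ 221.19*I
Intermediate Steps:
T(b) = √(5 + b) (T(b) = √(b + 5) = √(5 + b))
√(T(178) - 48938) = √(√(5 + 178) - 48938) = √(√183 - 48938) = √(-48938 + √183)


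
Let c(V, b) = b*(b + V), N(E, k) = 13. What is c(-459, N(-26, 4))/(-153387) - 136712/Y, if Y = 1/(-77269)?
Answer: 124639910831318/11799 ≈ 1.0564e+10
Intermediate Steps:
c(V, b) = b*(V + b)
Y = -1/77269 ≈ -1.2942e-5
c(-459, N(-26, 4))/(-153387) - 136712/Y = (13*(-459 + 13))/(-153387) - 136712/(-1/77269) = (13*(-446))*(-1/153387) - 136712*(-77269) = -5798*(-1/153387) + 10563599528 = 446/11799 + 10563599528 = 124639910831318/11799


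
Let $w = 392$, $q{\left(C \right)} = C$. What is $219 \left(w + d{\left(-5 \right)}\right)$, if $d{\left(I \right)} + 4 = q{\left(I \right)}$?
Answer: $83877$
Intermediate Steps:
$d{\left(I \right)} = -4 + I$
$219 \left(w + d{\left(-5 \right)}\right) = 219 \left(392 - 9\right) = 219 \cdot 383 = 83877$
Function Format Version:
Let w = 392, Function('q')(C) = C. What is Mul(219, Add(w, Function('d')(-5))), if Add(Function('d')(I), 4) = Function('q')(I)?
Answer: 83877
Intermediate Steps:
Function('d')(I) = Add(-4, I)
Mul(219, Add(w, Function('d')(-5))) = Mul(219, Add(392, Add(-4, -5))) = Mul(219, Add(392, -9)) = Mul(219, 383) = 83877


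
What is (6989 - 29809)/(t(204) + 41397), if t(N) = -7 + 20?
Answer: -2282/4141 ≈ -0.55107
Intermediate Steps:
t(N) = 13
(6989 - 29809)/(t(204) + 41397) = (6989 - 29809)/(13 + 41397) = -22820/41410 = -22820*1/41410 = -2282/4141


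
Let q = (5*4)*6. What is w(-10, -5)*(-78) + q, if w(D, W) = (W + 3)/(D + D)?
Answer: 561/5 ≈ 112.20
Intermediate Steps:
w(D, W) = (3 + W)/(2*D) (w(D, W) = (3 + W)/((2*D)) = (3 + W)*(1/(2*D)) = (3 + W)/(2*D))
q = 120 (q = 20*6 = 120)
w(-10, -5)*(-78) + q = ((1/2)*(3 - 5)/(-10))*(-78) + 120 = ((1/2)*(-1/10)*(-2))*(-78) + 120 = (1/10)*(-78) + 120 = -39/5 + 120 = 561/5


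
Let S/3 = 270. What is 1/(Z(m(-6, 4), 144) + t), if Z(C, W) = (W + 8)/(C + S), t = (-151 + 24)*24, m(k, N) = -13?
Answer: -797/2429104 ≈ -0.00032810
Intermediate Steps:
S = 810 (S = 3*270 = 810)
t = -3048 (t = -127*24 = -3048)
Z(C, W) = (8 + W)/(810 + C) (Z(C, W) = (W + 8)/(C + 810) = (8 + W)/(810 + C))
1/(Z(m(-6, 4), 144) + t) = 1/((8 + 144)/(810 - 13) - 3048) = 1/(152/797 - 3048) = 1/(-2429104/797) = -797/2429104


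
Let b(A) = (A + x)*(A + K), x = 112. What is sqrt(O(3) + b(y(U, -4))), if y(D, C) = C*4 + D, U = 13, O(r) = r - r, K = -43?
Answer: I*sqrt(5014) ≈ 70.81*I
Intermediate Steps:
O(r) = 0
y(D, C) = D + 4*C (y(D, C) = 4*C + D = D + 4*C)
b(A) = (-43 + A)*(112 + A) (b(A) = (A + 112)*(A - 43) = (112 + A)*(-43 + A) = (-43 + A)*(112 + A))
sqrt(O(3) + b(y(U, -4))) = sqrt(0 + (-4816 + (13 + 4*(-4))**2 + 69*(13 + 4*(-4)))) = sqrt(0 + (-4816 + (13 - 16)**2 + 69*(13 - 16))) = sqrt(0 + (-4816 + (-3)**2 + 69*(-3))) = sqrt(0 + (-4816 + 9 - 207)) = sqrt(0 - 5014) = sqrt(-5014) = I*sqrt(5014)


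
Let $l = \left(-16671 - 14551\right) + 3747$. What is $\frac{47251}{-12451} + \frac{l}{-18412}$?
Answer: $- \frac{527894187}{229247812} \approx -2.3027$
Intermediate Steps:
$l = -27475$ ($l = -31222 + 3747 = -27475$)
$\frac{47251}{-12451} + \frac{l}{-18412} = \frac{47251}{-12451} - \frac{27475}{-18412} = 47251 \left(- \frac{1}{12451}\right) - - \frac{27475}{18412} = - \frac{47251}{12451} + \frac{27475}{18412} = - \frac{527894187}{229247812}$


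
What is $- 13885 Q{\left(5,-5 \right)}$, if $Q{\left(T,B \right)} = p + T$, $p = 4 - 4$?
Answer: $-69425$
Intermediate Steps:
$p = 0$ ($p = 4 - 4 = 0$)
$Q{\left(T,B \right)} = T$ ($Q{\left(T,B \right)} = 0 + T = T$)
$- 13885 Q{\left(5,-5 \right)} = \left(-13885\right) 5 = -69425$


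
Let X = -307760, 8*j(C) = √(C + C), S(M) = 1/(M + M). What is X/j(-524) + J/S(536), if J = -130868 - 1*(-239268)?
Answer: 116204800 + 615520*I*√262/131 ≈ 1.162e+8 + 76054.0*I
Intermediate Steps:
S(M) = 1/(2*M)
J = 108400 (J = -130868 + 239268 = 108400)
j(C) = √2*√C/8 (j(C) = √(C + C)/8 = √(2*C)/8 = (√2*√C)/8 = √2*√C/8)
X/j(-524) + J/S(536) = -307760*(-2*I*√262/131) + 108400/(((½)/536)) = -307760*(-2*I*√262/131) + 108400/(((½)*(1/536))) = -307760*(-2*I*√262/131) + 108400/(1/1072) = -(-615520)*I*√262/131 + 108400*1072 = 615520*I*√262/131 + 116204800 = 116204800 + 615520*I*√262/131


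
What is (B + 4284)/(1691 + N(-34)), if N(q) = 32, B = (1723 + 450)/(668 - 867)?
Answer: 850343/342877 ≈ 2.4800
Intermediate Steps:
B = -2173/199 (B = 2173/(-199) = 2173*(-1/199) = -2173/199 ≈ -10.920)
(B + 4284)/(1691 + N(-34)) = (-2173/199 + 4284)/(1691 + 32) = (850343/199)/1723 = (850343/199)*(1/1723) = 850343/342877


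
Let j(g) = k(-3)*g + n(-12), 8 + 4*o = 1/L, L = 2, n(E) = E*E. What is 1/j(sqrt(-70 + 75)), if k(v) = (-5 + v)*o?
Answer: 16/2179 - 5*sqrt(5)/6537 ≈ 0.0056325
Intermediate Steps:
n(E) = E**2
o = -15/8 (o = -2 + (1/4)/2 = -2 + (1/4)*(1/2) = -2 + 1/8 = -15/8 ≈ -1.8750)
k(v) = 75/8 - 15*v/8 (k(v) = (-5 + v)*(-15/8) = 75/8 - 15*v/8)
j(g) = 144 + 15*g (j(g) = (75/8 - 15/8*(-3))*g + (-12)**2 = (75/8 + 45/8)*g + 144 = 15*g + 144 = 144 + 15*g)
1/j(sqrt(-70 + 75)) = 1/(144 + 15*sqrt(-70 + 75)) = 1/(144 + 15*sqrt(5))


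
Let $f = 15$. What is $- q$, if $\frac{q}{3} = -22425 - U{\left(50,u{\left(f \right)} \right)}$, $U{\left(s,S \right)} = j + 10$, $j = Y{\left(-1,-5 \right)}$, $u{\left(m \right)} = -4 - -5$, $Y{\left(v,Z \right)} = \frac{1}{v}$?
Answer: $67302$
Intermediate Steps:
$u{\left(m \right)} = 1$ ($u{\left(m \right)} = -4 + 5 = 1$)
$j = -1$ ($j = \frac{1}{-1} = -1$)
$U{\left(s,S \right)} = 9$ ($U{\left(s,S \right)} = -1 + 10 = 9$)
$q = -67302$ ($q = 3 \left(-22425 - 9\right) = 3 \left(-22434\right) = -67302$)
$- q = \left(-1\right) \left(-67302\right) = 67302$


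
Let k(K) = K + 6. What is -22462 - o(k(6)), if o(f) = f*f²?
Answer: -24190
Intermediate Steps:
k(K) = 6 + K
o(f) = f³
-22462 - o(k(6)) = -22462 - (6 + 6)³ = -22462 - 1*12³ = -22462 - 1*1728 = -22462 - 1728 = -24190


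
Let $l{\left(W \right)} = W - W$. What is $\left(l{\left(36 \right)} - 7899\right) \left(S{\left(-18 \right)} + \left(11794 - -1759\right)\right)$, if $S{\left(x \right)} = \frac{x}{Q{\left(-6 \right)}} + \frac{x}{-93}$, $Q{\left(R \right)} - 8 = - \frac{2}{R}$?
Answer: $- \frac{82955700849}{775} \approx -1.0704 \cdot 10^{8}$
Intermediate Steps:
$Q{\left(R \right)} = 8 - \frac{2}{R}$
$S{\left(x \right)} = \frac{254 x}{2325}$ ($S{\left(x \right)} = \frac{x}{8 - \frac{2}{-6}} + \frac{x}{-93} = \frac{x}{8 - - \frac{1}{3}} + x \left(- \frac{1}{93}\right) = \frac{x}{8 + \frac{1}{3}} - \frac{x}{93} = \frac{x}{\frac{25}{3}} - \frac{x}{93} = x \frac{3}{25} - \frac{x}{93} = \frac{3 x}{25} - \frac{x}{93} = \frac{254 x}{2325}$)
$l{\left(W \right)} = 0$
$\left(l{\left(36 \right)} - 7899\right) \left(S{\left(-18 \right)} + \left(11794 - -1759\right)\right) = \left(0 - 7899\right) \left(\frac{254}{2325} \left(-18\right) + \left(11794 - -1759\right)\right) = - 7899 \left(- \frac{1524}{775} + \left(11794 + 1759\right)\right) = - 7899 \left(- \frac{1524}{775} + 13553\right) = \left(-7899\right) \frac{10502051}{775} = - \frac{82955700849}{775}$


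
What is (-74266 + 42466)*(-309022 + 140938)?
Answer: 5345071200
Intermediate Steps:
(-74266 + 42466)*(-309022 + 140938) = -31800*(-168084) = 5345071200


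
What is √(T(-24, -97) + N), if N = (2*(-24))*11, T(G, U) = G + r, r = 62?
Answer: 7*I*√10 ≈ 22.136*I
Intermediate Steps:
T(G, U) = 62 + G (T(G, U) = G + 62 = 62 + G)
N = -528 (N = -48*11 = -528)
√(T(-24, -97) + N) = √((62 - 24) - 528) = √(38 - 528) = √(-490) = 7*I*√10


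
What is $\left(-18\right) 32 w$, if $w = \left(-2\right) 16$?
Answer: $18432$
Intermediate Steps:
$w = -32$
$\left(-18\right) 32 w = \left(-18\right) 32 \left(-32\right) = \left(-576\right) \left(-32\right) = 18432$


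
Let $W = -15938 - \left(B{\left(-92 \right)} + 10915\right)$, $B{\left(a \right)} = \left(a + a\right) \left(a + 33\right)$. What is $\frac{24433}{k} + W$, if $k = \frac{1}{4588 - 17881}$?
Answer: $-324825578$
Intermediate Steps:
$B{\left(a \right)} = 2 a \left(33 + a\right)$
$k = - \frac{1}{13293}$ ($k = \frac{1}{-13293} = - \frac{1}{13293} \approx -7.5228 \cdot 10^{-5}$)
$W = -37709$ ($W = -15938 - \left(2 \left(-92\right) \left(33 - 92\right) + 10915\right) = -15938 - \left(2 \left(-92\right) \left(-59\right) + 10915\right) = -15938 - \left(10856 + 10915\right) = -15938 - 21771 = -37709$)
$\frac{24433}{k} + W = \frac{24433}{- \frac{1}{13293}} - 37709 = 24433 \left(-13293\right) - 37709 = -324787869 - 37709 = -324825578$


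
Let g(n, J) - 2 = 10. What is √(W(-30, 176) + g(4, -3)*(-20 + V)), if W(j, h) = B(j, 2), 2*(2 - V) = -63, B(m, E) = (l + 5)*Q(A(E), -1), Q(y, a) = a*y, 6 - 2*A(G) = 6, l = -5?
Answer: 9*√2 ≈ 12.728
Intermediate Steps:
g(n, J) = 12 (g(n, J) = 2 + 10 = 12)
A(G) = 0 (A(G) = 3 - ½*6 = 3 - 3 = 0)
B(m, E) = 0 (B(m, E) = (-5 + 5)*(-1*0) = 0*0 = 0)
V = 67/2 (V = 2 - ½*(-63) = 2 + 63/2 = 67/2 ≈ 33.500)
W(j, h) = 0
√(W(-30, 176) + g(4, -3)*(-20 + V)) = √(0 + 12*(-20 + 67/2)) = √(0 + 12*(27/2)) = √(0 + 162) = √162 = 9*√2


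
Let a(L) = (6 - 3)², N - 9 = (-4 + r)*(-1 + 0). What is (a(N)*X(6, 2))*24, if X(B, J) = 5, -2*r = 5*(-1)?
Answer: 1080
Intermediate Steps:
r = 5/2 (r = -5*(-1)/2 = -½*(-5) = 5/2 ≈ 2.5000)
N = 21/2 (N = 9 + (-4 + 5/2)*(-1 + 0) = 9 - 3/2*(-1) = 9 + 3/2 = 21/2 ≈ 10.500)
a(L) = 9 (a(L) = 3² = 9)
(a(N)*X(6, 2))*24 = (9*5)*24 = 45*24 = 1080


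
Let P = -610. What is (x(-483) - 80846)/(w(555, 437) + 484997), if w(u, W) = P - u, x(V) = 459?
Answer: -80387/483832 ≈ -0.16615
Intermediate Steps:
w(u, W) = -610 - u
(x(-483) - 80846)/(w(555, 437) + 484997) = (459 - 80846)/((-610 - 1*555) + 484997) = -80387/((-610 - 555) + 484997) = -80387/(-1165 + 484997) = -80387/483832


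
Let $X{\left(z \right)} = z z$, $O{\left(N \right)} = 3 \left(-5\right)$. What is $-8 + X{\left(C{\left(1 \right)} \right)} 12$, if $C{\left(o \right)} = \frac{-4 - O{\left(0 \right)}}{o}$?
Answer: $1444$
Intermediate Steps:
$O{\left(N \right)} = -15$
$C{\left(o \right)} = \frac{11}{o}$ ($C{\left(o \right)} = \frac{-4 - -15}{o} = \frac{-4 + 15}{o} = \frac{11}{o}$)
$X{\left(z \right)} = z^{2}$
$-8 + X{\left(C{\left(1 \right)} \right)} 12 = -8 + \left(\frac{11}{1}\right)^{2} \cdot 12 = -8 + \left(11 \cdot 1\right)^{2} \cdot 12 = -8 + 11^{2} \cdot 12 = -8 + 121 \cdot 12 = -8 + 1452 = 1444$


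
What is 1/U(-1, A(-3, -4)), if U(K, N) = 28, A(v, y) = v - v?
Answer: 1/28 ≈ 0.035714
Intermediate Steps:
A(v, y) = 0
1/U(-1, A(-3, -4)) = 1/28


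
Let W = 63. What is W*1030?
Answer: 64890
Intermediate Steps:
W*1030 = 63*1030 = 64890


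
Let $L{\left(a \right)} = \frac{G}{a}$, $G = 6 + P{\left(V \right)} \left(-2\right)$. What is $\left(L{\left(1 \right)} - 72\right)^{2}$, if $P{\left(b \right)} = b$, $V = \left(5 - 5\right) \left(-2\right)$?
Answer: $4356$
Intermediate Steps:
$V = 0$ ($V = 0 \left(-2\right) = 0$)
$G = 6$ ($G = 6 + 0 \left(-2\right) = 6 + 0 = 6$)
$L{\left(a \right)} = \frac{6}{a}$
$\left(L{\left(1 \right)} - 72\right)^{2} = \left(\frac{6}{1} - 72\right)^{2} = \left(6 \cdot 1 - 72\right)^{2} = \left(6 - 72\right)^{2} = \left(-66\right)^{2} = 4356$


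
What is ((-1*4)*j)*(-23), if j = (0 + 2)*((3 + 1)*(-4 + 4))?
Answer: 0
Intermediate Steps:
j = 0 (j = 2*(4*0) = 2*0 = 0)
((-1*4)*j)*(-23) = (-1*4*0)*(-23) = -4*0*(-23) = 0*(-23) = 0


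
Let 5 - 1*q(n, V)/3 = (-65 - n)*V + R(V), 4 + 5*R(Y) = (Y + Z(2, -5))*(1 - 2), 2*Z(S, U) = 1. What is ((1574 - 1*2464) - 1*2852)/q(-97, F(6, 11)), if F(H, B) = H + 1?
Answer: 37420/6501 ≈ 5.7560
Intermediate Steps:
Z(S, U) = ½ (Z(S, U) = (½)*1 = ½)
F(H, B) = 1 + H
R(Y) = -9/10 - Y/5 (R(Y) = -⅘ + ((Y + ½)*(1 - 2))/5 = -⅘ + ((½ + Y)*(-1))/5 = -⅘ + (-½ - Y)/5 = -⅘ + (-⅒ - Y/5) = -9/10 - Y/5)
q(n, V) = 177/10 + 3*V/5 - 3*V*(-65 - n) (q(n, V) = 15 - 3*((-65 - n)*V + (-9/10 - V/5)) = 15 - 3*(V*(-65 - n) + (-9/10 - V/5)) = 15 - 3*(-9/10 - V/5 + V*(-65 - n)) = 15 + (27/10 + 3*V/5 - 3*V*(-65 - n)) = 177/10 + 3*V/5 - 3*V*(-65 - n))
((1574 - 1*2464) - 1*2852)/q(-97, F(6, 11)) = ((1574 - 1*2464) - 1*2852)/(177/10 + 978*(1 + 6)/5 + 3*(1 + 6)*(-97)) = ((1574 - 2464) - 2852)/(177/10 + (978/5)*7 + 3*7*(-97)) = (-890 - 2852)/(177/10 + 6846/5 - 2037) = -3742/(-6501/10) = -3742*(-10/6501) = 37420/6501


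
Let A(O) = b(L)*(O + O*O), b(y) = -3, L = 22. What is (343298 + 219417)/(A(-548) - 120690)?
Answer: -562715/1019958 ≈ -0.55170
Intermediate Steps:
A(O) = -3*O - 3*O² (A(O) = -3*(O + O*O) = -3*(O + O²) = -3*O - 3*O²)
(343298 + 219417)/(A(-548) - 120690) = (343298 + 219417)/(-3*(-548)*(1 - 548) - 120690) = 562715/(-3*(-548)*(-547) - 120690) = 562715/(-899268 - 120690) = 562715/(-1019958) = 562715*(-1/1019958) = -562715/1019958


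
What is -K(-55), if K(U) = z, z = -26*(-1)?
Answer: -26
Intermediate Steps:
z = 26
K(U) = 26
-K(-55) = -1*26 = -26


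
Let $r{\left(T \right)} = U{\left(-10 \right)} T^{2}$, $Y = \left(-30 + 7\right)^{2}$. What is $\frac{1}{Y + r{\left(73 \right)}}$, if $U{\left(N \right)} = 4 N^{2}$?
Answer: $\frac{1}{2132129} \approx 4.6901 \cdot 10^{-7}$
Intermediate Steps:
$Y = 529$ ($Y = \left(-23\right)^{2} = 529$)
$r{\left(T \right)} = 400 T^{2}$ ($r{\left(T \right)} = 4 \left(-10\right)^{2} T^{2} = 4 \cdot 100 T^{2} = 400 T^{2}$)
$\frac{1}{Y + r{\left(73 \right)}} = \frac{1}{529 + 400 \cdot 73^{2}} = \frac{1}{529 + 400 \cdot 5329} = \frac{1}{529 + 2131600} = \frac{1}{2132129}$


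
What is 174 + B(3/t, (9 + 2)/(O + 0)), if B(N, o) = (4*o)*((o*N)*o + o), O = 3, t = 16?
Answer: 1059/4 ≈ 264.75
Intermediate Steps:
B(N, o) = 4*o*(o + N*o**2) (B(N, o) = (4*o)*((N*o)*o + o) = (4*o)*(N*o**2 + o) = (4*o)*(o + N*o**2) = 4*o*(o + N*o**2))
174 + B(3/t, (9 + 2)/(O + 0)) = 174 + 4*((9 + 2)/(3 + 0))**2*(1 + (3/16)*((9 + 2)/(3 + 0))) = 174 + 4*(11/3)**2*(1 + (3*(1/16))*(11/3)) = 174 + 4*(11*(1/3))**2*(1 + 3*(11*(1/3))/16) = 174 + 4*(11/3)**2*(1 + (3/16)*(11/3)) = 174 + 4*(121/9)*(1 + 11/16) = 174 + 4*(121/9)*(27/16) = 174 + 363/4 = 1059/4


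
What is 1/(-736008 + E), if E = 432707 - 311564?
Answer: -1/614865 ≈ -1.6264e-6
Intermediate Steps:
E = 121143
1/(-736008 + E) = 1/(-736008 + 121143) = 1/(-614865) = -1/614865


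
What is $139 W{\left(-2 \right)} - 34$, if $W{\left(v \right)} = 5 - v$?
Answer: $939$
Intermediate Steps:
$139 W{\left(-2 \right)} - 34 = 139 \left(5 - -2\right) - 34 = 139 \left(5 + 2\right) - 34 = 139 \cdot 7 - 34 = 973 - 34 = 939$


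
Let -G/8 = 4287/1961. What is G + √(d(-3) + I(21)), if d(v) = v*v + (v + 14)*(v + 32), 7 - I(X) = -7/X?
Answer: -34296/1961 + √3018/3 ≈ 0.82307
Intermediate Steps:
I(X) = 7 + 7/X (I(X) = 7 - (-7)/X = 7 + 7/X)
G = -34296/1961 ≈ -17.489
d(v) = v² + (14 + v)*(32 + v)
G + √(d(-3) + I(21)) = -34296/1961 + √((448 + 2*(-3)² + 46*(-3)) + (7 + 7/21)) = -34296/1961 + √((448 + 2*9 - 138) + (7 + 7*(1/21))) = -34296/1961 + √((448 + 18 - 138) + (7 + ⅓)) = -34296/1961 + √(328 + 22/3) = -34296/1961 + √(1006/3) = -34296/1961 + √3018/3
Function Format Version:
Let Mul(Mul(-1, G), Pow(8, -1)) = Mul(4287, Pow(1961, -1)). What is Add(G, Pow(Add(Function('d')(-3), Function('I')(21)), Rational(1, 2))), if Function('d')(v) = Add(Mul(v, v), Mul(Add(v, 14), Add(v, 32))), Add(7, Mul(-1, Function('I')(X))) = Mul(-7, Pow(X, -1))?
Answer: Add(Rational(-34296, 1961), Mul(Rational(1, 3), Pow(3018, Rational(1, 2)))) ≈ 0.82307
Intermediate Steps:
Function('I')(X) = Add(7, Mul(7, Pow(X, -1))) (Function('I')(X) = Add(7, Mul(-1, Mul(-7, Pow(X, -1)))) = Add(7, Mul(7, Pow(X, -1))))
G = Rational(-34296, 1961) (G = Mul(-8, Mul(4287, Pow(1961, -1))) = Mul(-8, Mul(4287, Rational(1, 1961))) = Mul(-8, Rational(4287, 1961)) = Rational(-34296, 1961) ≈ -17.489)
Function('d')(v) = Add(Pow(v, 2), Mul(Add(14, v), Add(32, v)))
Add(G, Pow(Add(Function('d')(-3), Function('I')(21)), Rational(1, 2))) = Add(Rational(-34296, 1961), Pow(Add(Add(448, Mul(2, Pow(-3, 2)), Mul(46, -3)), Add(7, Mul(7, Pow(21, -1)))), Rational(1, 2))) = Add(Rational(-34296, 1961), Pow(Add(Add(448, Mul(2, 9), -138), Add(7, Mul(7, Rational(1, 21)))), Rational(1, 2))) = Add(Rational(-34296, 1961), Pow(Add(Add(448, 18, -138), Add(7, Rational(1, 3))), Rational(1, 2))) = Add(Rational(-34296, 1961), Pow(Add(328, Rational(22, 3)), Rational(1, 2))) = Add(Rational(-34296, 1961), Pow(Rational(1006, 3), Rational(1, 2))) = Add(Rational(-34296, 1961), Mul(Rational(1, 3), Pow(3018, Rational(1, 2))))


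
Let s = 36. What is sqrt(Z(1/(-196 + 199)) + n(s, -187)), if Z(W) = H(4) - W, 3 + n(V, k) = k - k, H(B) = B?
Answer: sqrt(6)/3 ≈ 0.81650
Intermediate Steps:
n(V, k) = -3 (n(V, k) = -3 + (k - k) = -3 + 0 = -3)
Z(W) = 4 - W
sqrt(Z(1/(-196 + 199)) + n(s, -187)) = sqrt((4 - 1/(-196 + 199)) - 3) = sqrt((4 - 1/3) - 3) = sqrt(11/3 - 3) = sqrt(2/3) = sqrt(6)/3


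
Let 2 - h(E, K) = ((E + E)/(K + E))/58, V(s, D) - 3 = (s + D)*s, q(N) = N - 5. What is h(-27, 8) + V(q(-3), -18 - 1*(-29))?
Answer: -10496/551 ≈ -19.049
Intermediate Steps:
q(N) = -5 + N
V(s, D) = 3 + s*(D + s) (V(s, D) = 3 + (s + D)*s = 3 + (D + s)*s = 3 + s*(D + s))
h(E, K) = 2 - E/(29*(E + K)) (h(E, K) = 2 - (E + E)/(K + E)/58 = 2 - (2*E)/(E + K)/58 = 2 - 2*E/(E + K)/58 = 2 - E/(29*(E + K)))
h(-27, 8) + V(q(-3), -18 - 1*(-29)) = (2*8 + (57/29)*(-27))/(-27 + 8) + (3 + (-5 - 3)² + (-18 - 1*(-29))*(-5 - 3)) = (16 - 1539/29)/(-19) + (3 + (-8)² + (-18 + 29)*(-8)) = -1/19*(-1075/29) + (3 + 64 + 11*(-8)) = 1075/551 + (3 + 64 - 88) = 1075/551 - 21 = -10496/551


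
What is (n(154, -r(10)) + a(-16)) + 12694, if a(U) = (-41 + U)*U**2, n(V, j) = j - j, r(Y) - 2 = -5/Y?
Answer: -1898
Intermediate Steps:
r(Y) = 2 - 5/Y
n(V, j) = 0
a(U) = U**2*(-41 + U)
(n(154, -r(10)) + a(-16)) + 12694 = (0 + (-16)**2*(-41 - 16)) + 12694 = (0 + 256*(-57)) + 12694 = (0 - 14592) + 12694 = -14592 + 12694 = -1898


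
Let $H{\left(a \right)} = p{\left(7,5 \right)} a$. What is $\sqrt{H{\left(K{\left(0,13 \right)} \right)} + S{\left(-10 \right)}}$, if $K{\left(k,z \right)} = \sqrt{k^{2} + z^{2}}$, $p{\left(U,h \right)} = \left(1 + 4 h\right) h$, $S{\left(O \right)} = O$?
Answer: $\sqrt{1355} \approx 36.81$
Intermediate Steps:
$p{\left(U,h \right)} = h \left(1 + 4 h\right)$
$H{\left(a \right)} = 105 a$ ($H{\left(a \right)} = 5 \left(1 + 4 \cdot 5\right) a = 5 \left(1 + 20\right) a = 5 \cdot 21 a = 105 a$)
$\sqrt{H{\left(K{\left(0,13 \right)} \right)} + S{\left(-10 \right)}} = \sqrt{105 \sqrt{0^{2} + 13^{2}} - 10} = \sqrt{105 \sqrt{0 + 169} - 10} = \sqrt{105 \sqrt{169} - 10} = \sqrt{105 \cdot 13 - 10} = \sqrt{1365 - 10} = \sqrt{1355}$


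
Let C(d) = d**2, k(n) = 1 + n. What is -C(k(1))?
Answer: -4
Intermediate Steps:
-C(k(1)) = -(1 + 1)**2 = -1*2**2 = -1*4 = -4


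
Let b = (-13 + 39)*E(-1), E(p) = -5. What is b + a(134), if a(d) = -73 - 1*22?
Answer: -225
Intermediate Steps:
a(d) = -95 (a(d) = -73 - 22 = -95)
b = -130 (b = (-13 + 39)*(-5) = 26*(-5) = -130)
b + a(134) = -130 - 95 = -225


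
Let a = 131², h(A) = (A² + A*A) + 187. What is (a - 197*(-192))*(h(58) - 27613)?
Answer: -1138079530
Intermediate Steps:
h(A) = 187 + 2*A² (h(A) = (A² + A²) + 187 = 2*A² + 187 = 187 + 2*A²)
a = 17161
(a - 197*(-192))*(h(58) - 27613) = (17161 - 197*(-192))*((187 + 2*58²) - 27613) = (17161 + 37824)*((187 + 2*3364) - 27613) = 54985*((187 + 6728) - 27613) = 54985*(6915 - 27613) = 54985*(-20698) = -1138079530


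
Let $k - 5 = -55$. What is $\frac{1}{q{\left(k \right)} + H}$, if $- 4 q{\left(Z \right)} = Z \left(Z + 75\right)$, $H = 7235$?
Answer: $\frac{2}{15095} \approx 0.00013249$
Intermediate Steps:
$k = -50$ ($k = 5 - 55 = -50$)
$q{\left(Z \right)} = - \frac{Z \left(75 + Z\right)}{4}$ ($q{\left(Z \right)} = - \frac{Z \left(Z + 75\right)}{4} = - \frac{Z \left(75 + Z\right)}{4}$)
$\frac{1}{q{\left(k \right)} + H} = \frac{1}{\left(- \frac{1}{4}\right) \left(-50\right) \left(75 - 50\right) + 7235} = \frac{1}{\left(- \frac{1}{4}\right) \left(-50\right) 25 + 7235} = \frac{1}{\frac{625}{2} + 7235} = \frac{1}{\frac{15095}{2}} = \frac{2}{15095}$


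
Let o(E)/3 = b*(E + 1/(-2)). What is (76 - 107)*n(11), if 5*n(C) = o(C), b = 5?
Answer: -1953/2 ≈ -976.50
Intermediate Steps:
o(E) = -15/2 + 15*E (o(E) = 3*(5*(E + 1/(-2))) = 3*(5*(E - ½)) = 3*(5*(-½ + E)) = 3*(-5/2 + 5*E) = -15/2 + 15*E)
n(C) = -3/2 + 3*C (n(C) = (-15/2 + 15*C)/5 = -3/2 + 3*C)
(76 - 107)*n(11) = (76 - 107)*(-3/2 + 3*11) = -31*(-3/2 + 33) = -31*63/2 = -1953/2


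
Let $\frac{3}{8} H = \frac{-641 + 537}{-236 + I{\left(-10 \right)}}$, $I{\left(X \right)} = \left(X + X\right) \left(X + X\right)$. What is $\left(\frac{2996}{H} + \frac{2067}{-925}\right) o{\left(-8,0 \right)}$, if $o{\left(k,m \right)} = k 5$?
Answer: $\frac{170649918}{2405} \approx 70956.0$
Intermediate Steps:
$o{\left(k,m \right)} = 5 k$
$I{\left(X \right)} = 4 X^{2}$ ($I{\left(X \right)} = 2 X 2 X = 4 X^{2}$)
$H = - \frac{208}{123}$ ($H = \frac{8 \frac{-641 + 537}{-236 + 4 \left(-10\right)^{2}}}{3} = \frac{8 \left(- \frac{104}{-236 + 4 \cdot 100}\right)}{3} = \frac{8 \left(- \frac{104}{-236 + 400}\right)}{3} = \frac{8 \left(- \frac{104}{164}\right)}{3} = \frac{8 \left(\left(-104\right) \frac{1}{164}\right)}{3} = \frac{8}{3} \left(- \frac{26}{41}\right) = - \frac{208}{123} \approx -1.6911$)
$\left(\frac{2996}{H} + \frac{2067}{-925}\right) o{\left(-8,0 \right)} = \left(\frac{2996}{- \frac{208}{123}} + \frac{2067}{-925}\right) 5 \left(-8\right) = \left(2996 \left(- \frac{123}{208}\right) + 2067 \left(- \frac{1}{925}\right)\right) \left(-40\right) = \left(- \frac{92127}{52} - \frac{2067}{925}\right) \left(-40\right) = \left(- \frac{85324959}{48100}\right) \left(-40\right) = \frac{170649918}{2405}$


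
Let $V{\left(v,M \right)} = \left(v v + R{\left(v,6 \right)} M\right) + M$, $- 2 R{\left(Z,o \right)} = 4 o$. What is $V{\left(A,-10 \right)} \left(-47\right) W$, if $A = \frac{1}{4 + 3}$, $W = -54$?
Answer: $\frac{13682358}{49} \approx 2.7923 \cdot 10^{5}$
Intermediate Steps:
$A = \frac{1}{7} \approx 0.14286$
$R{\left(Z,o \right)} = - 2 o$ ($R{\left(Z,o \right)} = - \frac{4 o}{2} = - 2 o$)
$V{\left(v,M \right)} = v^{2} - 11 M$ ($V{\left(v,M \right)} = \left(v v + \left(-2\right) 6 M\right) + M = \left(v^{2} - 12 M\right) + M = v^{2} - 11 M$)
$V{\left(A,-10 \right)} \left(-47\right) W = \left(\left(\frac{1}{7}\right)^{2} - -110\right) \left(-47\right) \left(-54\right) = \left(\frac{1}{49} + 110\right) \left(-47\right) \left(-54\right) = \frac{5391}{49} \left(-47\right) \left(-54\right) = \left(- \frac{253377}{49}\right) \left(-54\right) = \frac{13682358}{49}$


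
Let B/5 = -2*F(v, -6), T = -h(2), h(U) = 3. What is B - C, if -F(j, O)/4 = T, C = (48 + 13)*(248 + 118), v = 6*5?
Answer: -22446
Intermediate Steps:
v = 30
T = -3 (T = -1*3 = -3)
C = 22326 (C = 61*366 = 22326)
F(j, O) = 12 (F(j, O) = -4*(-3) = 12)
B = -120 (B = 5*(-2*12) = 5*(-24) = -120)
B - C = -120 - 1*22326 = -120 - 22326 = -22446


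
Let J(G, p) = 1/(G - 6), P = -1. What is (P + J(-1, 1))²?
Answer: 64/49 ≈ 1.3061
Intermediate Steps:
J(G, p) = 1/(-6 + G)
(P + J(-1, 1))² = (-1 + 1/(-6 - 1))² = (-1 + 1/(-7))² = (-1 - ⅐)² = (-8/7)² = 64/49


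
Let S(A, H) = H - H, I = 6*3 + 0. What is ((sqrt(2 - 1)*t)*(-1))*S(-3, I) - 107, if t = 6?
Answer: -107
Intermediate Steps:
I = 18 (I = 18 + 0 = 18)
S(A, H) = 0
((sqrt(2 - 1)*t)*(-1))*S(-3, I) - 107 = ((sqrt(2 - 1)*6)*(-1))*0 - 107 = ((sqrt(1)*6)*(-1))*0 - 107 = ((1*6)*(-1))*0 - 107 = (6*(-1))*0 - 107 = -6*0 - 107 = 0 - 107 = -107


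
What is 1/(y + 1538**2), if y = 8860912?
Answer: 1/11226356 ≈ 8.9076e-8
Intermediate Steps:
1/(y + 1538**2) = 1/(8860912 + 1538**2) = 1/(8860912 + 2365444) = 1/11226356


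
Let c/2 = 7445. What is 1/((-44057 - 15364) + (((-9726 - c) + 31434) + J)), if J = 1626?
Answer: -1/50977 ≈ -1.9617e-5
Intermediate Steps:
c = 14890 (c = 2*7445 = 14890)
1/((-44057 - 15364) + (((-9726 - c) + 31434) + J)) = 1/((-44057 - 15364) + (((-9726 - 1*14890) + 31434) + 1626)) = 1/(-59421 + (((-9726 - 14890) + 31434) + 1626)) = 1/(-59421 + ((-24616 + 31434) + 1626)) = 1/(-59421 + (6818 + 1626)) = 1/(-59421 + 8444) = 1/(-50977) = -1/50977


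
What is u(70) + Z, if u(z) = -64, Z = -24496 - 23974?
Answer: -48534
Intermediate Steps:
Z = -48470
u(70) + Z = -64 - 48470 = -48534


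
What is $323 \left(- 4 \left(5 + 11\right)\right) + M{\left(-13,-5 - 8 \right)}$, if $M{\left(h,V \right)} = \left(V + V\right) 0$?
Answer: $-20672$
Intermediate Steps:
$M{\left(h,V \right)} = 0$ ($M{\left(h,V \right)} = 2 V 0 = 0$)
$323 \left(- 4 \left(5 + 11\right)\right) + M{\left(-13,-5 - 8 \right)} = 323 \left(- 4 \left(5 + 11\right)\right) + 0 = 323 \left(\left(-4\right) 16\right) + 0 = 323 \left(-64\right) + 0 = -20672 + 0 = -20672$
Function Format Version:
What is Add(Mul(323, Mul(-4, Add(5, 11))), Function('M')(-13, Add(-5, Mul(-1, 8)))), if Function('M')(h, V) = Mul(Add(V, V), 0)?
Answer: -20672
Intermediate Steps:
Function('M')(h, V) = 0 (Function('M')(h, V) = Mul(Mul(2, V), 0) = 0)
Add(Mul(323, Mul(-4, Add(5, 11))), Function('M')(-13, Add(-5, Mul(-1, 8)))) = Add(Mul(323, Mul(-4, Add(5, 11))), 0) = Add(Mul(323, Mul(-4, 16)), 0) = Add(Mul(323, -64), 0) = Add(-20672, 0) = -20672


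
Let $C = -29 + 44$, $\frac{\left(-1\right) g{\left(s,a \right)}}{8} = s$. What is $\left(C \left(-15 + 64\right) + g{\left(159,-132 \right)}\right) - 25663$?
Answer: $-26200$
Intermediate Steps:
$g{\left(s,a \right)} = - 8 s$
$C = 15$
$\left(C \left(-15 + 64\right) + g{\left(159,-132 \right)}\right) - 25663 = \left(15 \left(-15 + 64\right) - 1272\right) - 25663 = \left(15 \cdot 49 - 1272\right) - 25663 = \left(735 - 1272\right) - 25663 = -537 - 25663 = -26200$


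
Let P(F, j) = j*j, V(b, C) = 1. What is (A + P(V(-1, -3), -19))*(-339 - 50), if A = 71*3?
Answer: -223286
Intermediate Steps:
P(F, j) = j²
A = 213
(A + P(V(-1, -3), -19))*(-339 - 50) = (213 + (-19)²)*(-339 - 50) = (213 + 361)*(-389) = 574*(-389) = -223286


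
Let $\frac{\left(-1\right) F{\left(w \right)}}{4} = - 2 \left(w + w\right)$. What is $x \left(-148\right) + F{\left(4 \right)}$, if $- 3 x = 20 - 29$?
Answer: $-380$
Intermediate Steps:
$x = 3$ ($x = - \frac{20 - 29}{3} = \left(- \frac{1}{3}\right) \left(-9\right) = 3$)
$F{\left(w \right)} = 16 w$ ($F{\left(w \right)} = - 4 \left(- 2 \left(w + w\right)\right) = - 4 \left(- 2 \cdot 2 w\right) = - 4 \left(- 4 w\right) = 16 w$)
$x \left(-148\right) + F{\left(4 \right)} = 3 \left(-148\right) + 16 \cdot 4 = -444 + 64 = -380$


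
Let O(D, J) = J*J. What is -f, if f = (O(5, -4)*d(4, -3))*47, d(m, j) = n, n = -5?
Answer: 3760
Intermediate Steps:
O(D, J) = J**2
d(m, j) = -5
f = -3760 (f = ((-4)**2*(-5))*47 = (16*(-5))*47 = -80*47 = -3760)
-f = -1*(-3760) = 3760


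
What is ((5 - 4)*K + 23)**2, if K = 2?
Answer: 625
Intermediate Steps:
((5 - 4)*K + 23)**2 = ((5 - 4)*2 + 23)**2 = (1*2 + 23)**2 = (2 + 23)**2 = 25**2 = 625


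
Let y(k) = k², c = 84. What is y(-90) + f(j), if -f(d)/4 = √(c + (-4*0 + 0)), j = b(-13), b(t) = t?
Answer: 8100 - 8*√21 ≈ 8063.3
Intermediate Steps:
j = -13
f(d) = -8*√21 (f(d) = -4*√(84 + (-4*0 + 0)) = -4*√(84 + (0 + 0)) = -4*√(84 + 0) = -8*√21)
y(-90) + f(j) = (-90)² - 8*√21 = 8100 - 8*√21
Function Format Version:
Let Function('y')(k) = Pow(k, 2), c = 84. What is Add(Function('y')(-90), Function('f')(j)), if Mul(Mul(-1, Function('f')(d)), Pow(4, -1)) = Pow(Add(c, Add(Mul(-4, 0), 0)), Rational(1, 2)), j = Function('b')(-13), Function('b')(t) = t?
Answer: Add(8100, Mul(-8, Pow(21, Rational(1, 2)))) ≈ 8063.3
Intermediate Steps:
j = -13
Function('f')(d) = Mul(-8, Pow(21, Rational(1, 2))) (Function('f')(d) = Mul(-4, Pow(Add(84, Add(Mul(-4, 0), 0)), Rational(1, 2))) = Mul(-4, Pow(Add(84, Add(0, 0)), Rational(1, 2))) = Mul(-4, Pow(Add(84, 0), Rational(1, 2))) = Mul(-4, Pow(84, Rational(1, 2))) = Mul(-4, Mul(2, Pow(21, Rational(1, 2)))) = Mul(-8, Pow(21, Rational(1, 2))))
Add(Function('y')(-90), Function('f')(j)) = Add(Pow(-90, 2), Mul(-8, Pow(21, Rational(1, 2)))) = Add(8100, Mul(-8, Pow(21, Rational(1, 2))))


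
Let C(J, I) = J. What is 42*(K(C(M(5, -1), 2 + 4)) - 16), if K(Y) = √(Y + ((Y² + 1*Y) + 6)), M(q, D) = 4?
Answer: -672 + 42*√30 ≈ -441.96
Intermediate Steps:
K(Y) = √(6 + Y² + 2*Y) (K(Y) = √(Y + ((Y² + Y) + 6)) = √(Y + ((Y + Y²) + 6)) = √(Y + (6 + Y + Y²)) = √(6 + Y² + 2*Y))
42*(K(C(M(5, -1), 2 + 4)) - 16) = 42*(√(6 + 4² + 2*4) - 16) = 42*(√(6 + 16 + 8) - 16) = 42*(√30 - 16) = 42*(-16 + √30) = -672 + 42*√30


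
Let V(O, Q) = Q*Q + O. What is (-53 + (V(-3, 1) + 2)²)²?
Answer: 2809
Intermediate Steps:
V(O, Q) = O + Q² (V(O, Q) = Q² + O = O + Q²)
(-53 + (V(-3, 1) + 2)²)² = (-53 + ((-3 + 1²) + 2)²)² = (-53 + ((-3 + 1) + 2)²)² = (-53 + (-2 + 2)²)² = (-53 + 0²)² = (-53 + 0)² = (-53)² = 2809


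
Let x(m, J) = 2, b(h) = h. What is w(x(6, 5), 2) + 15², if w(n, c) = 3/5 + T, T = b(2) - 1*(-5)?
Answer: 1163/5 ≈ 232.60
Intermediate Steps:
T = 7 (T = 2 - 1*(-5) = 2 + 5 = 7)
w(n, c) = 38/5 (w(n, c) = 3/5 + 7 = (⅕)*3 + 7 = ⅗ + 7 = 38/5)
w(x(6, 5), 2) + 15² = 38/5 + 15² = 38/5 + 225 = 1163/5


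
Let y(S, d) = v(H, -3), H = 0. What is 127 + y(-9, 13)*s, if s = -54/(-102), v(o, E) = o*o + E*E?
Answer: 2240/17 ≈ 131.76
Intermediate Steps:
v(o, E) = E² + o² (v(o, E) = o² + E² = E² + o²)
y(S, d) = 9 (y(S, d) = (-3)² + 0² = 9 + 0 = 9)
s = 9/17 (s = -54*(-1/102) = 9/17 ≈ 0.52941)
127 + y(-9, 13)*s = 127 + 9*(9/17) = 127 + 81/17 = 2240/17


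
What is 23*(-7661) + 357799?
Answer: 181596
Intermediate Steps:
23*(-7661) + 357799 = -176203 + 357799 = 181596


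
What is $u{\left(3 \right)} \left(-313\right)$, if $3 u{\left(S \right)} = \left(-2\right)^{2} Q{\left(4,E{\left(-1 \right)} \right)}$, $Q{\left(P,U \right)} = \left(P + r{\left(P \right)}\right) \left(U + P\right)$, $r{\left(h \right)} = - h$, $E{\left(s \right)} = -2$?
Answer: $0$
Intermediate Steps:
$Q{\left(P,U \right)} = 0$ ($Q{\left(P,U \right)} = \left(P - P\right) \left(U + P\right) = 0 \left(P + U\right) = 0$)
$u{\left(S \right)} = 0$ ($u{\left(S \right)} = \frac{\left(-2\right)^{2} \cdot 0}{3} = \frac{4 \cdot 0}{3} = \frac{1}{3} \cdot 0 = 0$)
$u{\left(3 \right)} \left(-313\right) = 0 \left(-313\right) = 0$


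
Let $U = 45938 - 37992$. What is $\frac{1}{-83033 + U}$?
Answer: $- \frac{1}{75087} \approx -1.3318 \cdot 10^{-5}$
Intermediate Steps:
$U = 7946$ ($U = 45938 - 37992 = 7946$)
$\frac{1}{-83033 + U} = \frac{1}{-83033 + 7946} = \frac{1}{-75087} = - \frac{1}{75087}$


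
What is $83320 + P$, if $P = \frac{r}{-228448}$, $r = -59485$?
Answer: $\frac{19034346845}{228448} \approx 83320.0$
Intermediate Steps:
$P = \frac{59485}{228448}$ ($P = - \frac{59485}{-228448} = \left(-59485\right) \left(- \frac{1}{228448}\right) = \frac{59485}{228448} \approx 0.26039$)
$83320 + P = 83320 + \frac{59485}{228448} = \frac{19034346845}{228448}$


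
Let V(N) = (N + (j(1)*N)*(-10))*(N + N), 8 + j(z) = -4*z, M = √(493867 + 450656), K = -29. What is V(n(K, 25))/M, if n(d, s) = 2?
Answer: 968*√104947/314841 ≈ 0.99602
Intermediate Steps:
M = 3*√104947 (M = √944523 = 3*√104947 ≈ 971.87)
j(z) = -8 - 4*z
V(N) = 242*N² (V(N) = (N + ((-8 - 4*1)*N)*(-10))*(N + N) = (N + ((-8 - 4)*N)*(-10))*(2*N) = (N - 12*N*(-10))*(2*N) = (N + 120*N)*(2*N) = (121*N)*(2*N) = 242*N²)
V(n(K, 25))/M = (242*2²)/((3*√104947)) = (242*4)*(√104947/314841) = 968*(√104947/314841) = 968*√104947/314841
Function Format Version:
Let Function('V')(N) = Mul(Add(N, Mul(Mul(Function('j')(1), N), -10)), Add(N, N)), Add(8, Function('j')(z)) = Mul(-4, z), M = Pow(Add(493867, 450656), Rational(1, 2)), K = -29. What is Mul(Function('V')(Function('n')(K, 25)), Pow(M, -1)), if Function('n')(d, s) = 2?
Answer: Mul(Rational(968, 314841), Pow(104947, Rational(1, 2))) ≈ 0.99602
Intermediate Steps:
M = Mul(3, Pow(104947, Rational(1, 2))) (M = Pow(944523, Rational(1, 2)) = Mul(3, Pow(104947, Rational(1, 2))) ≈ 971.87)
Function('j')(z) = Add(-8, Mul(-4, z))
Function('V')(N) = Mul(242, Pow(N, 2)) (Function('V')(N) = Mul(Add(N, Mul(Mul(Add(-8, Mul(-4, 1)), N), -10)), Add(N, N)) = Mul(Add(N, Mul(Mul(Add(-8, -4), N), -10)), Mul(2, N)) = Mul(Add(N, Mul(Mul(-12, N), -10)), Mul(2, N)) = Mul(Add(N, Mul(120, N)), Mul(2, N)) = Mul(Mul(121, N), Mul(2, N)) = Mul(242, Pow(N, 2)))
Mul(Function('V')(Function('n')(K, 25)), Pow(M, -1)) = Mul(Mul(242, Pow(2, 2)), Pow(Mul(3, Pow(104947, Rational(1, 2))), -1)) = Mul(Mul(242, 4), Mul(Rational(1, 314841), Pow(104947, Rational(1, 2)))) = Mul(968, Mul(Rational(1, 314841), Pow(104947, Rational(1, 2)))) = Mul(Rational(968, 314841), Pow(104947, Rational(1, 2)))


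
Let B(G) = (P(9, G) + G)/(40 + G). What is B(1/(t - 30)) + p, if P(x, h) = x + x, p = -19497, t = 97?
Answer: -52270250/2681 ≈ -19497.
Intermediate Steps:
P(x, h) = 2*x
B(G) = (18 + G)/(40 + G) (B(G) = (2*9 + G)/(40 + G) = (18 + G)/(40 + G))
B(1/(t - 30)) + p = (18 + 1/(97 - 30))/(40 + 1/(97 - 30)) - 19497 = (18 + 1/67)/(40 + 1/67) - 19497 = (1207/67)/(2681/67) - 19497 = (67/2681)*(1207/67) - 19497 = 1207/2681 - 19497 = -52270250/2681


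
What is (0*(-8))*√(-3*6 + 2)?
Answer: 0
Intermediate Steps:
(0*(-8))*√(-3*6 + 2) = 0*√(-18 + 2) = 0*√(-16) = 0*(4*I) = 0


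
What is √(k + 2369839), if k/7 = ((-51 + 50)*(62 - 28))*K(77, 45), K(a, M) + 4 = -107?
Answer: √2396257 ≈ 1548.0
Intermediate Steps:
K(a, M) = -111 (K(a, M) = -4 - 107 = -111)
k = 26418 (k = 7*(((-51 + 50)*(62 - 28))*(-111)) = 7*(-1*34*(-111)) = 7*(-34*(-111)) = 7*3774 = 26418)
√(k + 2369839) = √(26418 + 2369839) = √2396257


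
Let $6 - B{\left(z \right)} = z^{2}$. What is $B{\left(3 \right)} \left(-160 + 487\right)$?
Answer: $-981$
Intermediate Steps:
$B{\left(z \right)} = 6 - z^{2}$
$B{\left(3 \right)} \left(-160 + 487\right) = \left(6 - 3^{2}\right) \left(-160 + 487\right) = \left(6 - 9\right) 327 = \left(-3\right) 327 = -981$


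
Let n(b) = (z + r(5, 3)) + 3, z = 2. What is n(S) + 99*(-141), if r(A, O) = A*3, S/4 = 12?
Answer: -13939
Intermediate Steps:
S = 48 (S = 4*12 = 48)
r(A, O) = 3*A
n(b) = 20 (n(b) = (2 + 3*5) + 3 = (2 + 15) + 3 = 17 + 3 = 20)
n(S) + 99*(-141) = 20 + 99*(-141) = 20 - 13959 = -13939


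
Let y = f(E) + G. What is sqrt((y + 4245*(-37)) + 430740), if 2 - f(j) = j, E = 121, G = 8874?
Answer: sqrt(282430) ≈ 531.44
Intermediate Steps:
f(j) = 2 - j
y = 8755 (y = (2 - 1*121) + 8874 = (2 - 121) + 8874 = -119 + 8874 = 8755)
sqrt((y + 4245*(-37)) + 430740) = sqrt((8755 + 4245*(-37)) + 430740) = sqrt((8755 - 157065) + 430740) = sqrt(-148310 + 430740) = sqrt(282430)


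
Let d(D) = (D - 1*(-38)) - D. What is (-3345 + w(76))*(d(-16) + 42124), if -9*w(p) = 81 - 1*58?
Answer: -423418912/3 ≈ -1.4114e+8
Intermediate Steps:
w(p) = -23/9 (w(p) = -(81 - 1*58)/9 = -(81 - 58)/9 = -1/9*23 = -23/9)
d(D) = 38 (d(D) = (D + 38) - D = (38 + D) - D = 38)
(-3345 + w(76))*(d(-16) + 42124) = (-3345 - 23/9)*(38 + 42124) = -30128/9*42162 = -423418912/3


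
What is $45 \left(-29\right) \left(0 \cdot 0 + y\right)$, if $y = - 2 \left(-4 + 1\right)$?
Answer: $-7830$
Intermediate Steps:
$y = 6$ ($y = \left(-2\right) \left(-3\right) = 6$)
$45 \left(-29\right) \left(0 \cdot 0 + y\right) = 45 \left(-29\right) \left(0 \cdot 0 + 6\right) = - 1305 \left(0 + 6\right) = \left(-1305\right) 6 = -7830$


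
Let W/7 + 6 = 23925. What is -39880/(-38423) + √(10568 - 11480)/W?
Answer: 39880/38423 + 4*I*√57/167433 ≈ 1.0379 + 0.00018037*I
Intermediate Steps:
W = 167433 (W = -42 + 7*23925 = -42 + 167475 = 167433)
-39880/(-38423) + √(10568 - 11480)/W = -39880/(-38423) + √(10568 - 11480)/167433 = -39880*(-1/38423) + √(-912)*(1/167433) = 39880/38423 + (4*I*√57)*(1/167433) = 39880/38423 + 4*I*√57/167433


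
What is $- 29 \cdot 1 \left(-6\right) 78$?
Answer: $13572$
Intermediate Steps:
$- 29 \cdot 1 \left(-6\right) 78 = \left(-29\right) \left(-6\right) 78 = 174 \cdot 78 = 13572$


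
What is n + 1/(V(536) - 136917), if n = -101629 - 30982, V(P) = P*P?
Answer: -19941909568/150379 ≈ -1.3261e+5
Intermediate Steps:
V(P) = P**2
n = -132611
n + 1/(V(536) - 136917) = -132611 + 1/(536**2 - 136917) = -132611 + 1/(287296 - 136917) = -132611 + 1/150379 = -19941909568/150379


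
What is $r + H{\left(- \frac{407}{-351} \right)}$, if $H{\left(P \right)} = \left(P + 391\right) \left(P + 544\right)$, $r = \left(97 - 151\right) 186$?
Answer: $\frac{25101651604}{123201} \approx 2.0375 \cdot 10^{5}$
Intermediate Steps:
$r = -10044$ ($r = \left(-54\right) 186 = -10044$)
$H{\left(P \right)} = \left(391 + P\right) \left(544 + P\right)$
$r + H{\left(- \frac{407}{-351} \right)} = -10044 + \left(212704 + \left(- \frac{407}{-351}\right)^{2} + 935 \left(- \frac{407}{-351}\right)\right) = -10044 + \left(212704 + \left(\left(-407\right) \left(- \frac{1}{351}\right)\right)^{2} + 935 \left(\left(-407\right) \left(- \frac{1}{351}\right)\right)\right) = -10044 + \left(212704 + \left(\frac{407}{351}\right)^{2} + 935 \cdot \frac{407}{351}\right) = -10044 + \left(212704 + \frac{165649}{123201} + \frac{380545}{351}\right) = -10044 + \frac{26339082448}{123201} = \frac{25101651604}{123201}$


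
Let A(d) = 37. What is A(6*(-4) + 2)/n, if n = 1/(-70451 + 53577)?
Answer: -624338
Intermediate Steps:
n = -1/16874 (n = 1/(-16874) = -1/16874 ≈ -5.9263e-5)
A(6*(-4) + 2)/n = 37/(-1/16874) = 37*(-16874) = -624338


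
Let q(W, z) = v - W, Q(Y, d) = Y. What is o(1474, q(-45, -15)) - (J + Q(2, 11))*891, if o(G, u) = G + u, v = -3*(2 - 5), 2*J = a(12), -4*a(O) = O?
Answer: 2165/2 ≈ 1082.5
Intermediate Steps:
a(O) = -O/4
J = -3/2 (J = (-¼*12)/2 = (½)*(-3) = -3/2 ≈ -1.5000)
v = 9 (v = -3*(-3) = 9)
q(W, z) = 9 - W
o(1474, q(-45, -15)) - (J + Q(2, 11))*891 = (1474 + (9 - 1*(-45))) - (-3/2 + 2)*891 = (1474 + (9 + 45)) - 891/2 = (1474 + 54) - 1*891/2 = 1528 - 891/2 = 2165/2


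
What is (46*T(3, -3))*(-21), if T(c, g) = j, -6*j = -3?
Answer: -483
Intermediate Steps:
j = 1/2 (j = -1/6*(-3) = 1/2 ≈ 0.50000)
T(c, g) = 1/2
(46*T(3, -3))*(-21) = (46*(1/2))*(-21) = 23*(-21) = -483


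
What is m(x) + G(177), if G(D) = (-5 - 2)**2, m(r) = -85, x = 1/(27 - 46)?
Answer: -36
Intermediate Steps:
x = -1/19 (x = 1/(-19) = -1/19 ≈ -0.052632)
G(D) = 49 (G(D) = (-7)**2 = 49)
m(x) + G(177) = -85 + 49 = -36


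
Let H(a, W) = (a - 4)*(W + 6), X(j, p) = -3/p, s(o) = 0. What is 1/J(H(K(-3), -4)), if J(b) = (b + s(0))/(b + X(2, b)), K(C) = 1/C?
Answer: 649/676 ≈ 0.96006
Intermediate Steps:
H(a, W) = (-4 + a)*(6 + W)
J(b) = b/(b - 3/b) (J(b) = (b + 0)/(b - 3/b) = b/(b - 3/b))
1/J(H(K(-3), -4)) = 1/((-24 - 4*(-4) + 6/(-3) - 4/(-3))**2/(-3 + (-24 - 4*(-4) + 6/(-3) - 4/(-3))**2)) = 1/((-24 + 16 + 6*(-1/3) - 4*(-1/3))**2/(-3 + (-24 + 16 + 6*(-1/3) - 4*(-1/3))**2)) = 1/((-24 + 16 - 2 + 4/3)**2/(-3 + (-24 + 16 - 2 + 4/3)**2)) = 1/((-26/3)**2/(-3 + (-26/3)**2)) = 1/(676/(9*(-3 + 676/9))) = 1/(676/(9*(649/9))) = 1/((676/9)*(9/649)) = 1/(676/649) = 649/676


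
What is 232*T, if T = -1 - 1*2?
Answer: -696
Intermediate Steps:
T = -3 (T = -1 - 2 = -3)
232*T = 232*(-3) = -696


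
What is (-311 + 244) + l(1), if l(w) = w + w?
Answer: -65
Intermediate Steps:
l(w) = 2*w
(-311 + 244) + l(1) = (-311 + 244) + 2*1 = -67 + 2 = -65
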